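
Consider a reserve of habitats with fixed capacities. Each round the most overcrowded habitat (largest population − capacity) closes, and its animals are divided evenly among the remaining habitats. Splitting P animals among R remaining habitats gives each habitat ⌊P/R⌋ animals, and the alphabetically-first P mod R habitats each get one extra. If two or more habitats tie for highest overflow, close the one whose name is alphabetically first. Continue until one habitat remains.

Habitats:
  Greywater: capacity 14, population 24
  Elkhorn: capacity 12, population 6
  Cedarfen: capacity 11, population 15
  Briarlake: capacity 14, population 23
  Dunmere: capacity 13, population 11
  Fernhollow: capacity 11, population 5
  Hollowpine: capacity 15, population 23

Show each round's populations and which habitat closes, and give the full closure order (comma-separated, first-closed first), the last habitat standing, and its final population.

Closure order: Greywater, Briarlake, Hollowpine, Cedarfen, Dunmere, Elkhorn
Last habitat: Fernhollow with 107 animals

Round 1: Briarlake=23 Cedarfen=15 Dunmere=11 Elkhorn=6 Fernhollow=5 Greywater=24 Hollowpine=23 → close Greywater (overflow 10)
  24÷6 = 4 each, +1 to first 0
Round 2: Briarlake=27 Cedarfen=19 Dunmere=15 Elkhorn=10 Fernhollow=9 Hollowpine=27 → close Briarlake (overflow 13)
  27÷5 = 5 each, +1 to first 2
Round 3: Cedarfen=25 Dunmere=21 Elkhorn=15 Fernhollow=14 Hollowpine=32 → close Hollowpine (overflow 17)
  32÷4 = 8 each, +1 to first 0
Round 4: Cedarfen=33 Dunmere=29 Elkhorn=23 Fernhollow=22 → close Cedarfen (overflow 22)
  33÷3 = 11 each, +1 to first 0
Round 5: Dunmere=40 Elkhorn=34 Fernhollow=33 → close Dunmere (overflow 27)
  40÷2 = 20 each, +1 to first 0
Round 6: Elkhorn=54 Fernhollow=53 → close Elkhorn (overflow 42)
  54÷1 = 54 each, +1 to first 0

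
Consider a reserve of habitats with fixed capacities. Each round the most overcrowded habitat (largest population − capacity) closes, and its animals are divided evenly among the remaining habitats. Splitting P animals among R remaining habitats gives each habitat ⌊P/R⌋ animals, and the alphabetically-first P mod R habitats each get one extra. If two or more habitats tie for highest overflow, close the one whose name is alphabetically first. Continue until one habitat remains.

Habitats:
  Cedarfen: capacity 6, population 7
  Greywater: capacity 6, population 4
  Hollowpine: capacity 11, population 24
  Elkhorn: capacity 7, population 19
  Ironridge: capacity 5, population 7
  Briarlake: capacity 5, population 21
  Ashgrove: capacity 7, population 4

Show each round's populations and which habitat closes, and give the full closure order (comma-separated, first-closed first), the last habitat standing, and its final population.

Round 1: Ashgrove=4 Briarlake=21 Cedarfen=7 Elkhorn=19 Greywater=4 Hollowpine=24 Ironridge=7 → close Briarlake (overflow 16)
  21÷6 = 3 each, +1 to first 3
Round 2: Ashgrove=8 Cedarfen=11 Elkhorn=23 Greywater=7 Hollowpine=27 Ironridge=10 → close Elkhorn (overflow 16)
  23÷5 = 4 each, +1 to first 3
Round 3: Ashgrove=13 Cedarfen=16 Greywater=12 Hollowpine=31 Ironridge=14 → close Hollowpine (overflow 20)
  31÷4 = 7 each, +1 to first 3
Round 4: Ashgrove=21 Cedarfen=24 Greywater=20 Ironridge=21 → close Cedarfen (overflow 18)
  24÷3 = 8 each, +1 to first 0
Round 5: Ashgrove=29 Greywater=28 Ironridge=29 → close Ironridge (overflow 24)
  29÷2 = 14 each, +1 to first 1
Round 6: Ashgrove=44 Greywater=42 → close Ashgrove (overflow 37)
  44÷1 = 44 each, +1 to first 0

Closure order: Briarlake, Elkhorn, Hollowpine, Cedarfen, Ironridge, Ashgrove
Last habitat: Greywater with 86 animals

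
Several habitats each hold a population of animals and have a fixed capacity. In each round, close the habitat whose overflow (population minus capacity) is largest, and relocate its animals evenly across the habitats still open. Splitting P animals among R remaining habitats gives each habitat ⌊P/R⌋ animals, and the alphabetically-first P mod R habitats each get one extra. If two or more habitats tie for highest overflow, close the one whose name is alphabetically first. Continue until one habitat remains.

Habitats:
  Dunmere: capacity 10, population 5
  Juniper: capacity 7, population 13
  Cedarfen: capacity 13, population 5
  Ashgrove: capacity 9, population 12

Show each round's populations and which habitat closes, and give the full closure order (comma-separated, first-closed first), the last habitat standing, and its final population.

Round 1: Ashgrove=12 Cedarfen=5 Dunmere=5 Juniper=13 → close Juniper (overflow 6)
  13÷3 = 4 each, +1 to first 1
Round 2: Ashgrove=17 Cedarfen=9 Dunmere=9 → close Ashgrove (overflow 8)
  17÷2 = 8 each, +1 to first 1
Round 3: Cedarfen=18 Dunmere=17 → close Dunmere (overflow 7)
  17÷1 = 17 each, +1 to first 0

Closure order: Juniper, Ashgrove, Dunmere
Last habitat: Cedarfen with 35 animals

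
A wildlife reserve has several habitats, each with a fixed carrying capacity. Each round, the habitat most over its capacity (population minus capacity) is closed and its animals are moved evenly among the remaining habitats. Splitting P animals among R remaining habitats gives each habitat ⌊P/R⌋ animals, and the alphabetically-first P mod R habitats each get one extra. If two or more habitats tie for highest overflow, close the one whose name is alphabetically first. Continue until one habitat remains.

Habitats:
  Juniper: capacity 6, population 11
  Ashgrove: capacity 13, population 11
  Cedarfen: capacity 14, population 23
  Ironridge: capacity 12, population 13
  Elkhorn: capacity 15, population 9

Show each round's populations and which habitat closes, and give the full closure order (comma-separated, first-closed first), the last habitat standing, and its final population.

Round 1: Ashgrove=11 Cedarfen=23 Elkhorn=9 Ironridge=13 Juniper=11 → close Cedarfen (overflow 9)
  23÷4 = 5 each, +1 to first 3
Round 2: Ashgrove=17 Elkhorn=15 Ironridge=19 Juniper=16 → close Juniper (overflow 10)
  16÷3 = 5 each, +1 to first 1
Round 3: Ashgrove=23 Elkhorn=20 Ironridge=24 → close Ironridge (overflow 12)
  24÷2 = 12 each, +1 to first 0
Round 4: Ashgrove=35 Elkhorn=32 → close Ashgrove (overflow 22)
  35÷1 = 35 each, +1 to first 0

Closure order: Cedarfen, Juniper, Ironridge, Ashgrove
Last habitat: Elkhorn with 67 animals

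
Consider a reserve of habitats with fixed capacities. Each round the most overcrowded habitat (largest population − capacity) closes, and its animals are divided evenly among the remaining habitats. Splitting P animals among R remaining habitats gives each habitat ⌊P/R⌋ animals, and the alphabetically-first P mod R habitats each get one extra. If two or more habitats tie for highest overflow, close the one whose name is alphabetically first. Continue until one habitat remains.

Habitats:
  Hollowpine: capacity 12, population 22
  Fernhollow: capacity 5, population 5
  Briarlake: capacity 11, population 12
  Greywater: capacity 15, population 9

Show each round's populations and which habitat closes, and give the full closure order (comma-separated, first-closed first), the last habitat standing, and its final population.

Round 1: Briarlake=12 Fernhollow=5 Greywater=9 Hollowpine=22 → close Hollowpine (overflow 10)
  22÷3 = 7 each, +1 to first 1
Round 2: Briarlake=20 Fernhollow=12 Greywater=16 → close Briarlake (overflow 9)
  20÷2 = 10 each, +1 to first 0
Round 3: Fernhollow=22 Greywater=26 → close Fernhollow (overflow 17)
  22÷1 = 22 each, +1 to first 0

Closure order: Hollowpine, Briarlake, Fernhollow
Last habitat: Greywater with 48 animals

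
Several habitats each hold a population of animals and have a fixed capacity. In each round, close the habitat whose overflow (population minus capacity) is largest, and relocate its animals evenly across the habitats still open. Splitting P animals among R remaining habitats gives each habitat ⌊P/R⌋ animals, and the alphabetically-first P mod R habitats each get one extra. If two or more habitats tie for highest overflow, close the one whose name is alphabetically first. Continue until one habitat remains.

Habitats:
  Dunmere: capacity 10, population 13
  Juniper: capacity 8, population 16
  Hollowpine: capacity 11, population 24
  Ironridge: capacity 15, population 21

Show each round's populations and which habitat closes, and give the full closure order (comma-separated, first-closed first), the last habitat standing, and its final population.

Closure order: Hollowpine, Juniper, Ironridge
Last habitat: Dunmere with 74 animals

Round 1: Dunmere=13 Hollowpine=24 Ironridge=21 Juniper=16 → close Hollowpine (overflow 13)
  24÷3 = 8 each, +1 to first 0
Round 2: Dunmere=21 Ironridge=29 Juniper=24 → close Juniper (overflow 16)
  24÷2 = 12 each, +1 to first 0
Round 3: Dunmere=33 Ironridge=41 → close Ironridge (overflow 26)
  41÷1 = 41 each, +1 to first 0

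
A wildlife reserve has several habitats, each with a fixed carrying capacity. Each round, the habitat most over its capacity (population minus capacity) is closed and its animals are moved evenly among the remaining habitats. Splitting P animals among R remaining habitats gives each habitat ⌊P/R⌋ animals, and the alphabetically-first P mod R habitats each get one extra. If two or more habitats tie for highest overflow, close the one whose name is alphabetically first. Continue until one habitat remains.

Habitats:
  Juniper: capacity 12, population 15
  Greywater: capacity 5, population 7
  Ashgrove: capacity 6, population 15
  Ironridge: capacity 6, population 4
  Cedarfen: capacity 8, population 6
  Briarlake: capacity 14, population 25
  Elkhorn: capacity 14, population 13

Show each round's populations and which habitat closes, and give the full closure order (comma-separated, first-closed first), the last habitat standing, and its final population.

Closure order: Briarlake, Ashgrove, Juniper, Greywater, Elkhorn, Cedarfen
Last habitat: Ironridge with 85 animals

Round 1: Ashgrove=15 Briarlake=25 Cedarfen=6 Elkhorn=13 Greywater=7 Ironridge=4 Juniper=15 → close Briarlake (overflow 11)
  25÷6 = 4 each, +1 to first 1
Round 2: Ashgrove=20 Cedarfen=10 Elkhorn=17 Greywater=11 Ironridge=8 Juniper=19 → close Ashgrove (overflow 14)
  20÷5 = 4 each, +1 to first 0
Round 3: Cedarfen=14 Elkhorn=21 Greywater=15 Ironridge=12 Juniper=23 → close Juniper (overflow 11)
  23÷4 = 5 each, +1 to first 3
Round 4: Cedarfen=20 Elkhorn=27 Greywater=21 Ironridge=17 → close Greywater (overflow 16)
  21÷3 = 7 each, +1 to first 0
Round 5: Cedarfen=27 Elkhorn=34 Ironridge=24 → close Elkhorn (overflow 20)
  34÷2 = 17 each, +1 to first 0
Round 6: Cedarfen=44 Ironridge=41 → close Cedarfen (overflow 36)
  44÷1 = 44 each, +1 to first 0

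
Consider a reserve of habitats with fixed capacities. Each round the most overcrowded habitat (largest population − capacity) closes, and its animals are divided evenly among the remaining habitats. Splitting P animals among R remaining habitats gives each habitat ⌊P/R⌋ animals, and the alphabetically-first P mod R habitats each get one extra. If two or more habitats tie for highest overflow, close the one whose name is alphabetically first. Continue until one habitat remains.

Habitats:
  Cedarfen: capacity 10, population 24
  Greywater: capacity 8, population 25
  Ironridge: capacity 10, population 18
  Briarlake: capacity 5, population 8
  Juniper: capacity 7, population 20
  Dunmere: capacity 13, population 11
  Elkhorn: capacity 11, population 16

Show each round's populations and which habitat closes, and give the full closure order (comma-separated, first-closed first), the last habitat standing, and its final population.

Closure order: Greywater, Cedarfen, Juniper, Ironridge, Briarlake, Elkhorn
Last habitat: Dunmere with 122 animals

Round 1: Briarlake=8 Cedarfen=24 Dunmere=11 Elkhorn=16 Greywater=25 Ironridge=18 Juniper=20 → close Greywater (overflow 17)
  25÷6 = 4 each, +1 to first 1
Round 2: Briarlake=13 Cedarfen=28 Dunmere=15 Elkhorn=20 Ironridge=22 Juniper=24 → close Cedarfen (overflow 18)
  28÷5 = 5 each, +1 to first 3
Round 3: Briarlake=19 Dunmere=21 Elkhorn=26 Ironridge=27 Juniper=29 → close Juniper (overflow 22)
  29÷4 = 7 each, +1 to first 1
Round 4: Briarlake=27 Dunmere=28 Elkhorn=33 Ironridge=34 → close Ironridge (overflow 24)
  34÷3 = 11 each, +1 to first 1
Round 5: Briarlake=39 Dunmere=39 Elkhorn=44 → close Briarlake (overflow 34)
  39÷2 = 19 each, +1 to first 1
Round 6: Dunmere=59 Elkhorn=63 → close Elkhorn (overflow 52)
  63÷1 = 63 each, +1 to first 0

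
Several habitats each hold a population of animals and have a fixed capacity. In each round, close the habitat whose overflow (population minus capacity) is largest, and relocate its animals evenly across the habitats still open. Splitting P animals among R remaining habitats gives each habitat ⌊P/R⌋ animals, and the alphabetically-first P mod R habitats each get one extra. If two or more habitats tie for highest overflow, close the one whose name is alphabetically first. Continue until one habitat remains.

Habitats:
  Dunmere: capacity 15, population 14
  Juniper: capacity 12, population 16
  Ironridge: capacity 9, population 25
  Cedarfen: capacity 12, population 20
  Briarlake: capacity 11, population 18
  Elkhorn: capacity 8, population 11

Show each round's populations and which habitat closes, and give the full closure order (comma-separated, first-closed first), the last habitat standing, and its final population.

Closure order: Ironridge, Cedarfen, Briarlake, Juniper, Elkhorn
Last habitat: Dunmere with 104 animals

Round 1: Briarlake=18 Cedarfen=20 Dunmere=14 Elkhorn=11 Ironridge=25 Juniper=16 → close Ironridge (overflow 16)
  25÷5 = 5 each, +1 to first 0
Round 2: Briarlake=23 Cedarfen=25 Dunmere=19 Elkhorn=16 Juniper=21 → close Cedarfen (overflow 13)
  25÷4 = 6 each, +1 to first 1
Round 3: Briarlake=30 Dunmere=25 Elkhorn=22 Juniper=27 → close Briarlake (overflow 19)
  30÷3 = 10 each, +1 to first 0
Round 4: Dunmere=35 Elkhorn=32 Juniper=37 → close Juniper (overflow 25)
  37÷2 = 18 each, +1 to first 1
Round 5: Dunmere=54 Elkhorn=50 → close Elkhorn (overflow 42)
  50÷1 = 50 each, +1 to first 0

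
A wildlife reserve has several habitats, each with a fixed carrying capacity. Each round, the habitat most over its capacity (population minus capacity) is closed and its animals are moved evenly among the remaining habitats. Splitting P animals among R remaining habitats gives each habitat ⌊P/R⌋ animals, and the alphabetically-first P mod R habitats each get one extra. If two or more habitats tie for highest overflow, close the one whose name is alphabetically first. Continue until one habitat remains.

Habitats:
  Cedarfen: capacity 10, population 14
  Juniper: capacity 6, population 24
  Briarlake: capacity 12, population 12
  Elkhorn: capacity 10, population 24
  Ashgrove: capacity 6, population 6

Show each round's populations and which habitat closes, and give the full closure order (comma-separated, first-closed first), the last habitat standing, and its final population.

Closure order: Juniper, Elkhorn, Cedarfen, Ashgrove
Last habitat: Briarlake with 80 animals

Round 1: Ashgrove=6 Briarlake=12 Cedarfen=14 Elkhorn=24 Juniper=24 → close Juniper (overflow 18)
  24÷4 = 6 each, +1 to first 0
Round 2: Ashgrove=12 Briarlake=18 Cedarfen=20 Elkhorn=30 → close Elkhorn (overflow 20)
  30÷3 = 10 each, +1 to first 0
Round 3: Ashgrove=22 Briarlake=28 Cedarfen=30 → close Cedarfen (overflow 20)
  30÷2 = 15 each, +1 to first 0
Round 4: Ashgrove=37 Briarlake=43 → close Ashgrove (overflow 31)
  37÷1 = 37 each, +1 to first 0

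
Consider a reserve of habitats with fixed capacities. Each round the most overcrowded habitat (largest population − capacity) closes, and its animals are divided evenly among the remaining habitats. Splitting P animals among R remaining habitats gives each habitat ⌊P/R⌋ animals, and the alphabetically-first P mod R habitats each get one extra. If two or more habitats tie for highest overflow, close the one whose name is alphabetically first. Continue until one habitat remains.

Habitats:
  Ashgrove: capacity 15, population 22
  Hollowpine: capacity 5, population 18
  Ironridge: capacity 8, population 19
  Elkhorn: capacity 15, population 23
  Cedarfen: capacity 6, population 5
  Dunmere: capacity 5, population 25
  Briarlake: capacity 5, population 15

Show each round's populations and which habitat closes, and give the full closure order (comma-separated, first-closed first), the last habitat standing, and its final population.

Round 1: Ashgrove=22 Briarlake=15 Cedarfen=5 Dunmere=25 Elkhorn=23 Hollowpine=18 Ironridge=19 → close Dunmere (overflow 20)
  25÷6 = 4 each, +1 to first 1
Round 2: Ashgrove=27 Briarlake=19 Cedarfen=9 Elkhorn=27 Hollowpine=22 Ironridge=23 → close Hollowpine (overflow 17)
  22÷5 = 4 each, +1 to first 2
Round 3: Ashgrove=32 Briarlake=24 Cedarfen=13 Elkhorn=31 Ironridge=27 → close Briarlake (overflow 19)
  24÷4 = 6 each, +1 to first 0
Round 4: Ashgrove=38 Cedarfen=19 Elkhorn=37 Ironridge=33 → close Ironridge (overflow 25)
  33÷3 = 11 each, +1 to first 0
Round 5: Ashgrove=49 Cedarfen=30 Elkhorn=48 → close Ashgrove (overflow 34)
  49÷2 = 24 each, +1 to first 1
Round 6: Cedarfen=55 Elkhorn=72 → close Elkhorn (overflow 57)
  72÷1 = 72 each, +1 to first 0

Closure order: Dunmere, Hollowpine, Briarlake, Ironridge, Ashgrove, Elkhorn
Last habitat: Cedarfen with 127 animals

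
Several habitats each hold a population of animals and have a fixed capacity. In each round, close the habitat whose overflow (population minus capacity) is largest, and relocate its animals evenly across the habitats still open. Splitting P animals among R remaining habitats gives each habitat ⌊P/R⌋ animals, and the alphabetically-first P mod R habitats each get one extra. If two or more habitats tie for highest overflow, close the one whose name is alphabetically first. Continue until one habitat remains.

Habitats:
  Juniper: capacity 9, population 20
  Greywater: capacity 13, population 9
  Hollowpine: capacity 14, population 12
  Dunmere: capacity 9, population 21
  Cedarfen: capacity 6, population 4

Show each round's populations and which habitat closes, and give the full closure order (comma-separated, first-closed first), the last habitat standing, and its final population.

Round 1: Cedarfen=4 Dunmere=21 Greywater=9 Hollowpine=12 Juniper=20 → close Dunmere (overflow 12)
  21÷4 = 5 each, +1 to first 1
Round 2: Cedarfen=10 Greywater=14 Hollowpine=17 Juniper=25 → close Juniper (overflow 16)
  25÷3 = 8 each, +1 to first 1
Round 3: Cedarfen=19 Greywater=22 Hollowpine=25 → close Cedarfen (overflow 13)
  19÷2 = 9 each, +1 to first 1
Round 4: Greywater=32 Hollowpine=34 → close Hollowpine (overflow 20)
  34÷1 = 34 each, +1 to first 0

Closure order: Dunmere, Juniper, Cedarfen, Hollowpine
Last habitat: Greywater with 66 animals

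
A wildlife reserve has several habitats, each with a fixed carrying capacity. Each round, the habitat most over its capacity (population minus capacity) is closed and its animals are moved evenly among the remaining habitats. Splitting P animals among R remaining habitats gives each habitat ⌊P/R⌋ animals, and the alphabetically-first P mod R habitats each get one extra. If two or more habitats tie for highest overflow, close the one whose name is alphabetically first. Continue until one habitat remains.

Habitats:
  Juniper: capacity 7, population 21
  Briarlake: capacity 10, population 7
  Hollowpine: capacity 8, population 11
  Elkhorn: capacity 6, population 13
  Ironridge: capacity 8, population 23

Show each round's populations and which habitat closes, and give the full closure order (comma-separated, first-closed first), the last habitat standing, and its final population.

Round 1: Briarlake=7 Elkhorn=13 Hollowpine=11 Ironridge=23 Juniper=21 → close Ironridge (overflow 15)
  23÷4 = 5 each, +1 to first 3
Round 2: Briarlake=13 Elkhorn=19 Hollowpine=17 Juniper=26 → close Juniper (overflow 19)
  26÷3 = 8 each, +1 to first 2
Round 3: Briarlake=22 Elkhorn=28 Hollowpine=25 → close Elkhorn (overflow 22)
  28÷2 = 14 each, +1 to first 0
Round 4: Briarlake=36 Hollowpine=39 → close Hollowpine (overflow 31)
  39÷1 = 39 each, +1 to first 0

Closure order: Ironridge, Juniper, Elkhorn, Hollowpine
Last habitat: Briarlake with 75 animals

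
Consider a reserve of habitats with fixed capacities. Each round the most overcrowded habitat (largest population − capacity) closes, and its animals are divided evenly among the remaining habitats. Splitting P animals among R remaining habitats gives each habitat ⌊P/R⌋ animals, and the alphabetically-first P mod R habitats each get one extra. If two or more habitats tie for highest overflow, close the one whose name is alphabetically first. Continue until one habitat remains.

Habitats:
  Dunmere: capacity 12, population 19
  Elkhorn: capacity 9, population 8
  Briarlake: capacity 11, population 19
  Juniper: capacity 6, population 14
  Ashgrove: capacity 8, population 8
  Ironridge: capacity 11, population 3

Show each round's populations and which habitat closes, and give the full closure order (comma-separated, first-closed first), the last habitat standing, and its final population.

Closure order: Briarlake, Dunmere, Juniper, Ashgrove, Elkhorn
Last habitat: Ironridge with 71 animals

Round 1: Ashgrove=8 Briarlake=19 Dunmere=19 Elkhorn=8 Ironridge=3 Juniper=14 → close Briarlake (overflow 8)
  19÷5 = 3 each, +1 to first 4
Round 2: Ashgrove=12 Dunmere=23 Elkhorn=12 Ironridge=7 Juniper=17 → close Dunmere (overflow 11)
  23÷4 = 5 each, +1 to first 3
Round 3: Ashgrove=18 Elkhorn=18 Ironridge=13 Juniper=22 → close Juniper (overflow 16)
  22÷3 = 7 each, +1 to first 1
Round 4: Ashgrove=26 Elkhorn=25 Ironridge=20 → close Ashgrove (overflow 18)
  26÷2 = 13 each, +1 to first 0
Round 5: Elkhorn=38 Ironridge=33 → close Elkhorn (overflow 29)
  38÷1 = 38 each, +1 to first 0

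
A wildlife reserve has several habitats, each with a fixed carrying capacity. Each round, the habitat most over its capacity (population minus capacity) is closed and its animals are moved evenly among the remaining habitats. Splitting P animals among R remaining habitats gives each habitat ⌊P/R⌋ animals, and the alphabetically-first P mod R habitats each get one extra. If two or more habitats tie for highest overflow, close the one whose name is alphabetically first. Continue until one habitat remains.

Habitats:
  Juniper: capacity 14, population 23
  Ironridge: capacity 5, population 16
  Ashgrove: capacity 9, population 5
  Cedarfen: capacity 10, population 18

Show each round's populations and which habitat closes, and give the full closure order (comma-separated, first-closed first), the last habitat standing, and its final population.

Closure order: Ironridge, Juniper, Cedarfen
Last habitat: Ashgrove with 62 animals

Round 1: Ashgrove=5 Cedarfen=18 Ironridge=16 Juniper=23 → close Ironridge (overflow 11)
  16÷3 = 5 each, +1 to first 1
Round 2: Ashgrove=11 Cedarfen=23 Juniper=28 → close Juniper (overflow 14)
  28÷2 = 14 each, +1 to first 0
Round 3: Ashgrove=25 Cedarfen=37 → close Cedarfen (overflow 27)
  37÷1 = 37 each, +1 to first 0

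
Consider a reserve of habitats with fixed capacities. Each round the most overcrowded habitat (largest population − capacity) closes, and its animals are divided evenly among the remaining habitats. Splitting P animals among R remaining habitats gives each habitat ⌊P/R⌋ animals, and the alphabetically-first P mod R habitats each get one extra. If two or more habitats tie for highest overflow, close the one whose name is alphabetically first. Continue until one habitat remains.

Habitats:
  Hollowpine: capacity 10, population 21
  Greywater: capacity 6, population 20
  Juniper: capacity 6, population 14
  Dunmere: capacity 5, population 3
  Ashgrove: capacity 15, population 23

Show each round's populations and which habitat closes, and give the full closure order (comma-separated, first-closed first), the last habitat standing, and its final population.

Round 1: Ashgrove=23 Dunmere=3 Greywater=20 Hollowpine=21 Juniper=14 → close Greywater (overflow 14)
  20÷4 = 5 each, +1 to first 0
Round 2: Ashgrove=28 Dunmere=8 Hollowpine=26 Juniper=19 → close Hollowpine (overflow 16)
  26÷3 = 8 each, +1 to first 2
Round 3: Ashgrove=37 Dunmere=17 Juniper=27 → close Ashgrove (overflow 22)
  37÷2 = 18 each, +1 to first 1
Round 4: Dunmere=36 Juniper=45 → close Juniper (overflow 39)
  45÷1 = 45 each, +1 to first 0

Closure order: Greywater, Hollowpine, Ashgrove, Juniper
Last habitat: Dunmere with 81 animals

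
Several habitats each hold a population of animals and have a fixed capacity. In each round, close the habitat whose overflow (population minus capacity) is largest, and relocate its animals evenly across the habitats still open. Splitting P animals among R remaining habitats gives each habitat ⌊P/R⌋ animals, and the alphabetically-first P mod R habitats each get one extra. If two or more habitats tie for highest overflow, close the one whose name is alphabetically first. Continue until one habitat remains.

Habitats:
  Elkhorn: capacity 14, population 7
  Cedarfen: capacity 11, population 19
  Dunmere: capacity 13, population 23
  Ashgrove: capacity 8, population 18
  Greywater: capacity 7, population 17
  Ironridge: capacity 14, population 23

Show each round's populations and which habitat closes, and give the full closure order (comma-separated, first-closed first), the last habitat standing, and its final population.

Closure order: Ashgrove, Dunmere, Greywater, Cedarfen, Ironridge
Last habitat: Elkhorn with 107 animals

Round 1: Ashgrove=18 Cedarfen=19 Dunmere=23 Elkhorn=7 Greywater=17 Ironridge=23 → close Ashgrove (overflow 10)
  18÷5 = 3 each, +1 to first 3
Round 2: Cedarfen=23 Dunmere=27 Elkhorn=11 Greywater=20 Ironridge=26 → close Dunmere (overflow 14)
  27÷4 = 6 each, +1 to first 3
Round 3: Cedarfen=30 Elkhorn=18 Greywater=27 Ironridge=32 → close Greywater (overflow 20)
  27÷3 = 9 each, +1 to first 0
Round 4: Cedarfen=39 Elkhorn=27 Ironridge=41 → close Cedarfen (overflow 28)
  39÷2 = 19 each, +1 to first 1
Round 5: Elkhorn=47 Ironridge=60 → close Ironridge (overflow 46)
  60÷1 = 60 each, +1 to first 0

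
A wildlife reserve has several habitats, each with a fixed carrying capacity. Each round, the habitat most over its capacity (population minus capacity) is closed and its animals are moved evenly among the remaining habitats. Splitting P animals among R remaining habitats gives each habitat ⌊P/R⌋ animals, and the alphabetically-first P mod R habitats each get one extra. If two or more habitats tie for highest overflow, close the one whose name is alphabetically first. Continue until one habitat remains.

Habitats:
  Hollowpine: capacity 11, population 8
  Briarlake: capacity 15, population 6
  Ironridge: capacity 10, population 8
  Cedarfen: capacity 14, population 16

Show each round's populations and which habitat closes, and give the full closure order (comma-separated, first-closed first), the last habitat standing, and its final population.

Round 1: Briarlake=6 Cedarfen=16 Hollowpine=8 Ironridge=8 → close Cedarfen (overflow 2)
  16÷3 = 5 each, +1 to first 1
Round 2: Briarlake=12 Hollowpine=13 Ironridge=13 → close Ironridge (overflow 3)
  13÷2 = 6 each, +1 to first 1
Round 3: Briarlake=19 Hollowpine=19 → close Hollowpine (overflow 8)
  19÷1 = 19 each, +1 to first 0

Closure order: Cedarfen, Ironridge, Hollowpine
Last habitat: Briarlake with 38 animals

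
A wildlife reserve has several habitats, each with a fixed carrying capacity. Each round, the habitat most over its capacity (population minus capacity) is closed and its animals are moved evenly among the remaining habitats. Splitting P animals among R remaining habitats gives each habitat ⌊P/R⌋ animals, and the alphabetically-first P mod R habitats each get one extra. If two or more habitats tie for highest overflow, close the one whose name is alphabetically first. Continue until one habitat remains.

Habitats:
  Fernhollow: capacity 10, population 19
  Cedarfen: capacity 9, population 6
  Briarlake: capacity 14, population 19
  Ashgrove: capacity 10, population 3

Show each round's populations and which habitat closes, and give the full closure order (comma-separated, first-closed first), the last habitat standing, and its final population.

Round 1: Ashgrove=3 Briarlake=19 Cedarfen=6 Fernhollow=19 → close Fernhollow (overflow 9)
  19÷3 = 6 each, +1 to first 1
Round 2: Ashgrove=10 Briarlake=25 Cedarfen=12 → close Briarlake (overflow 11)
  25÷2 = 12 each, +1 to first 1
Round 3: Ashgrove=23 Cedarfen=24 → close Cedarfen (overflow 15)
  24÷1 = 24 each, +1 to first 0

Closure order: Fernhollow, Briarlake, Cedarfen
Last habitat: Ashgrove with 47 animals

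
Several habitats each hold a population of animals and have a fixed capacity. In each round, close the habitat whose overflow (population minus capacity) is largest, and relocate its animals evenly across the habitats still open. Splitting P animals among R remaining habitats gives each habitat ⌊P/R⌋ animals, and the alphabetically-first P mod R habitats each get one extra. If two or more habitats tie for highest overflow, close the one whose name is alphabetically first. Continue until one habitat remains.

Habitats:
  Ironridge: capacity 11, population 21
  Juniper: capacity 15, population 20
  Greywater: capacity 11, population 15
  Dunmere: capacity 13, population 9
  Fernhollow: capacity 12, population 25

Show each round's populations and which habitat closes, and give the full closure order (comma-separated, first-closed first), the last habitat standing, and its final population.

Closure order: Fernhollow, Ironridge, Juniper, Greywater
Last habitat: Dunmere with 90 animals

Round 1: Dunmere=9 Fernhollow=25 Greywater=15 Ironridge=21 Juniper=20 → close Fernhollow (overflow 13)
  25÷4 = 6 each, +1 to first 1
Round 2: Dunmere=16 Greywater=21 Ironridge=27 Juniper=26 → close Ironridge (overflow 16)
  27÷3 = 9 each, +1 to first 0
Round 3: Dunmere=25 Greywater=30 Juniper=35 → close Juniper (overflow 20)
  35÷2 = 17 each, +1 to first 1
Round 4: Dunmere=43 Greywater=47 → close Greywater (overflow 36)
  47÷1 = 47 each, +1 to first 0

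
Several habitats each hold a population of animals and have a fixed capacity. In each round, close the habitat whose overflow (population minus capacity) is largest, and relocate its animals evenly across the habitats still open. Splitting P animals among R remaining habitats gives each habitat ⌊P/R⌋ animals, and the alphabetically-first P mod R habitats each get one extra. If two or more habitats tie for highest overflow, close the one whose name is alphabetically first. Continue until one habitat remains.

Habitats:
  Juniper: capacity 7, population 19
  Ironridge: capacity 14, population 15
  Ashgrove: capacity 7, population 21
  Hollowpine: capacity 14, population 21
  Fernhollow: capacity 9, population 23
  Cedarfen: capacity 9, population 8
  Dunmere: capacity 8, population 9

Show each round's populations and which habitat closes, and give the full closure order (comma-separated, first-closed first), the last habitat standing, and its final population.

Closure order: Ashgrove, Fernhollow, Juniper, Hollowpine, Dunmere, Cedarfen
Last habitat: Ironridge with 116 animals

Round 1: Ashgrove=21 Cedarfen=8 Dunmere=9 Fernhollow=23 Hollowpine=21 Ironridge=15 Juniper=19 → close Ashgrove (overflow 14)
  21÷6 = 3 each, +1 to first 3
Round 2: Cedarfen=12 Dunmere=13 Fernhollow=27 Hollowpine=24 Ironridge=18 Juniper=22 → close Fernhollow (overflow 18)
  27÷5 = 5 each, +1 to first 2
Round 3: Cedarfen=18 Dunmere=19 Hollowpine=29 Ironridge=23 Juniper=27 → close Juniper (overflow 20)
  27÷4 = 6 each, +1 to first 3
Round 4: Cedarfen=25 Dunmere=26 Hollowpine=36 Ironridge=29 → close Hollowpine (overflow 22)
  36÷3 = 12 each, +1 to first 0
Round 5: Cedarfen=37 Dunmere=38 Ironridge=41 → close Dunmere (overflow 30)
  38÷2 = 19 each, +1 to first 0
Round 6: Cedarfen=56 Ironridge=60 → close Cedarfen (overflow 47)
  56÷1 = 56 each, +1 to first 0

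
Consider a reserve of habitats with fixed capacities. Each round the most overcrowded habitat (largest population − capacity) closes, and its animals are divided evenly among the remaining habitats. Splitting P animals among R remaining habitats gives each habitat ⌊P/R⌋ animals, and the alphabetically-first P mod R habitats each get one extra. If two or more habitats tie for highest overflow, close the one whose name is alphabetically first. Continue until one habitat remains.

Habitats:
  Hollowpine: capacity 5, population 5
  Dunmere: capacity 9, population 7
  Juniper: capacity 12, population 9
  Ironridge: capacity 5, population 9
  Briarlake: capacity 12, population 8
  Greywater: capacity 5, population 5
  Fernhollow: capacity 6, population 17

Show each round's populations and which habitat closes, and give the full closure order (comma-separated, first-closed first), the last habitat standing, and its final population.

Round 1: Briarlake=8 Dunmere=7 Fernhollow=17 Greywater=5 Hollowpine=5 Ironridge=9 Juniper=9 → close Fernhollow (overflow 11)
  17÷6 = 2 each, +1 to first 5
Round 2: Briarlake=11 Dunmere=10 Greywater=8 Hollowpine=8 Ironridge=12 Juniper=11 → close Ironridge (overflow 7)
  12÷5 = 2 each, +1 to first 2
Round 3: Briarlake=14 Dunmere=13 Greywater=10 Hollowpine=10 Juniper=13 → close Greywater (overflow 5)
  10÷4 = 2 each, +1 to first 2
Round 4: Briarlake=17 Dunmere=16 Hollowpine=12 Juniper=15 → close Dunmere (overflow 7)
  16÷3 = 5 each, +1 to first 1
Round 5: Briarlake=23 Hollowpine=17 Juniper=20 → close Hollowpine (overflow 12)
  17÷2 = 8 each, +1 to first 1
Round 6: Briarlake=32 Juniper=28 → close Briarlake (overflow 20)
  32÷1 = 32 each, +1 to first 0

Closure order: Fernhollow, Ironridge, Greywater, Dunmere, Hollowpine, Briarlake
Last habitat: Juniper with 60 animals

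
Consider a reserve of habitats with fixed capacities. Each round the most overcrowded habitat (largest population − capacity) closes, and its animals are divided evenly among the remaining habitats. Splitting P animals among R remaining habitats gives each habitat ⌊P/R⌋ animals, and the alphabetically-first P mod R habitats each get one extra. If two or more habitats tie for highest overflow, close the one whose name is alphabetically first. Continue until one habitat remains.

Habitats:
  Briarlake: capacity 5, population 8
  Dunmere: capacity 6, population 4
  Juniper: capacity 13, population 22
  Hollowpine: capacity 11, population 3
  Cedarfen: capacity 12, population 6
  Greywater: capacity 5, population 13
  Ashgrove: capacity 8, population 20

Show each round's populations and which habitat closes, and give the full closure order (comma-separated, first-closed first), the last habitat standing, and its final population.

Closure order: Ashgrove, Juniper, Greywater, Briarlake, Dunmere, Cedarfen
Last habitat: Hollowpine with 76 animals

Round 1: Ashgrove=20 Briarlake=8 Cedarfen=6 Dunmere=4 Greywater=13 Hollowpine=3 Juniper=22 → close Ashgrove (overflow 12)
  20÷6 = 3 each, +1 to first 2
Round 2: Briarlake=12 Cedarfen=10 Dunmere=7 Greywater=16 Hollowpine=6 Juniper=25 → close Juniper (overflow 12)
  25÷5 = 5 each, +1 to first 0
Round 3: Briarlake=17 Cedarfen=15 Dunmere=12 Greywater=21 Hollowpine=11 → close Greywater (overflow 16)
  21÷4 = 5 each, +1 to first 1
Round 4: Briarlake=23 Cedarfen=20 Dunmere=17 Hollowpine=16 → close Briarlake (overflow 18)
  23÷3 = 7 each, +1 to first 2
Round 5: Cedarfen=28 Dunmere=25 Hollowpine=23 → close Dunmere (overflow 19)
  25÷2 = 12 each, +1 to first 1
Round 6: Cedarfen=41 Hollowpine=35 → close Cedarfen (overflow 29)
  41÷1 = 41 each, +1 to first 0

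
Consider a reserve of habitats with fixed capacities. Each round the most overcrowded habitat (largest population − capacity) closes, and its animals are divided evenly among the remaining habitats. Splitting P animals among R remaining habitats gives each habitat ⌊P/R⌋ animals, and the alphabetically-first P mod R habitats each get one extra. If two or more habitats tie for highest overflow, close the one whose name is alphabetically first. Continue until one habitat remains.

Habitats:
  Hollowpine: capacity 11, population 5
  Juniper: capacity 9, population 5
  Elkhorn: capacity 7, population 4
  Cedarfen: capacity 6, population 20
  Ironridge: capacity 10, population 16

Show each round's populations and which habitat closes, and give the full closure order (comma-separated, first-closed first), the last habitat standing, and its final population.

Closure order: Cedarfen, Ironridge, Elkhorn, Juniper
Last habitat: Hollowpine with 50 animals

Round 1: Cedarfen=20 Elkhorn=4 Hollowpine=5 Ironridge=16 Juniper=5 → close Cedarfen (overflow 14)
  20÷4 = 5 each, +1 to first 0
Round 2: Elkhorn=9 Hollowpine=10 Ironridge=21 Juniper=10 → close Ironridge (overflow 11)
  21÷3 = 7 each, +1 to first 0
Round 3: Elkhorn=16 Hollowpine=17 Juniper=17 → close Elkhorn (overflow 9)
  16÷2 = 8 each, +1 to first 0
Round 4: Hollowpine=25 Juniper=25 → close Juniper (overflow 16)
  25÷1 = 25 each, +1 to first 0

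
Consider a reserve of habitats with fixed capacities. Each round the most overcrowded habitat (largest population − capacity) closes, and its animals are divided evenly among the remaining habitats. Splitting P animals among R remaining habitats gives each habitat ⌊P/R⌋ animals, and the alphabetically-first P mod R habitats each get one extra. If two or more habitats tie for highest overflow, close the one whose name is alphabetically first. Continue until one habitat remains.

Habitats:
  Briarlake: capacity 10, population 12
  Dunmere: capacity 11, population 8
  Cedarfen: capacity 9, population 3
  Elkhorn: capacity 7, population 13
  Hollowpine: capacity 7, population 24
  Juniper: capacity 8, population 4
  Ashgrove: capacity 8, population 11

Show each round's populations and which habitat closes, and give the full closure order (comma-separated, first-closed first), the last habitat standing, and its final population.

Closure order: Hollowpine, Elkhorn, Ashgrove, Briarlake, Dunmere, Cedarfen
Last habitat: Juniper with 75 animals

Round 1: Ashgrove=11 Briarlake=12 Cedarfen=3 Dunmere=8 Elkhorn=13 Hollowpine=24 Juniper=4 → close Hollowpine (overflow 17)
  24÷6 = 4 each, +1 to first 0
Round 2: Ashgrove=15 Briarlake=16 Cedarfen=7 Dunmere=12 Elkhorn=17 Juniper=8 → close Elkhorn (overflow 10)
  17÷5 = 3 each, +1 to first 2
Round 3: Ashgrove=19 Briarlake=20 Cedarfen=10 Dunmere=15 Juniper=11 → close Ashgrove (overflow 11)
  19÷4 = 4 each, +1 to first 3
Round 4: Briarlake=25 Cedarfen=15 Dunmere=20 Juniper=15 → close Briarlake (overflow 15)
  25÷3 = 8 each, +1 to first 1
Round 5: Cedarfen=24 Dunmere=28 Juniper=23 → close Dunmere (overflow 17)
  28÷2 = 14 each, +1 to first 0
Round 6: Cedarfen=38 Juniper=37 → close Cedarfen (overflow 29)
  38÷1 = 38 each, +1 to first 0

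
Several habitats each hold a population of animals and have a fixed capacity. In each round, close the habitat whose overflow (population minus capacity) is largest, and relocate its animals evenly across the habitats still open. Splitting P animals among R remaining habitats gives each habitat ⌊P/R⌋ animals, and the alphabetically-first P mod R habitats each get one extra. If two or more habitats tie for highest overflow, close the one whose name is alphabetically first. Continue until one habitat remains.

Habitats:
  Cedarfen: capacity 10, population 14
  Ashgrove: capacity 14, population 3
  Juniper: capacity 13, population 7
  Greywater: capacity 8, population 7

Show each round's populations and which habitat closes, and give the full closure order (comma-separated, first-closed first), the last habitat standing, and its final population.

Closure order: Cedarfen, Greywater, Juniper
Last habitat: Ashgrove with 31 animals

Round 1: Ashgrove=3 Cedarfen=14 Greywater=7 Juniper=7 → close Cedarfen (overflow 4)
  14÷3 = 4 each, +1 to first 2
Round 2: Ashgrove=8 Greywater=12 Juniper=11 → close Greywater (overflow 4)
  12÷2 = 6 each, +1 to first 0
Round 3: Ashgrove=14 Juniper=17 → close Juniper (overflow 4)
  17÷1 = 17 each, +1 to first 0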